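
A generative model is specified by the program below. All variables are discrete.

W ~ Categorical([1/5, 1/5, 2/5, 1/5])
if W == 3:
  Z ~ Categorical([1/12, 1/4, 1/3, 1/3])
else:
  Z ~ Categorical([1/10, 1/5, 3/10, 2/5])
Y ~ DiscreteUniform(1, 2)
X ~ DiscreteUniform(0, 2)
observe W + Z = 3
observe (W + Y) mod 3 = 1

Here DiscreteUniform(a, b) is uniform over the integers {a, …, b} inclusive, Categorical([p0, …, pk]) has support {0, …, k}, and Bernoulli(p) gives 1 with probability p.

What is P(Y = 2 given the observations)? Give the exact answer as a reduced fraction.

Enumerate traces; 9 have nonzero weight after conditioning:
  (W=0, Z=3, Y=1, X=0) weight 1/75
  (W=0, Z=3, Y=1, X=1) weight 1/75
  (W=0, Z=3, Y=1, X=2) weight 1/75
  (W=2, Z=1, Y=2, X=0) weight 1/75
  (W=2, Z=1, Y=2, X=1) weight 1/75
  (W=2, Z=1, Y=2, X=2) weight 1/75
  (W=3, Z=0, Y=1, X=0) weight 1/360
  (W=3, Z=0, Y=1, X=1) weight 1/360
  … 1 more
Group by Y:
  weight(Y=1) = 29/600
  weight(Y=2) = 1/25
Total weight = 29/600 + 1/25 = 53/600
P(Y=1 | obs) = 29/600 / 53/600 = 29/53
P(Y=2 | obs) = 1/25 / 53/600 = 24/53

P(Y = 2 | obs) = 24/53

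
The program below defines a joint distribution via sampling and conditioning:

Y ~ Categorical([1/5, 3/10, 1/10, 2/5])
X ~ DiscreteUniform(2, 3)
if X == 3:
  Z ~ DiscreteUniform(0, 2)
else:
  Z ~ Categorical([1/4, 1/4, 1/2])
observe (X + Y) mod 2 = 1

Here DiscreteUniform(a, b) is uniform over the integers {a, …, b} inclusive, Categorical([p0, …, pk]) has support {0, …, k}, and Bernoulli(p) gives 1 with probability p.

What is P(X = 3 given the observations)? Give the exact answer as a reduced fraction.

P(X = 3 | obs) = 3/10

Enumerate traces; 12 have nonzero weight after conditioning:
  (Y=0, X=3, Z=0) weight 1/30
  (Y=0, X=3, Z=1) weight 1/30
  (Y=0, X=3, Z=2) weight 1/30
  (Y=1, X=2, Z=0) weight 3/80
  (Y=1, X=2, Z=1) weight 3/80
  (Y=1, X=2, Z=2) weight 3/40
  (Y=2, X=3, Z=0) weight 1/60
  (Y=2, X=3, Z=1) weight 1/60
  … 4 more
Group by X:
  weight(X=2) = 7/20
  weight(X=3) = 3/20
Total weight = 7/20 + 3/20 = 1/2
P(X=2 | obs) = 7/20 / 1/2 = 7/10
P(X=3 | obs) = 3/20 / 1/2 = 3/10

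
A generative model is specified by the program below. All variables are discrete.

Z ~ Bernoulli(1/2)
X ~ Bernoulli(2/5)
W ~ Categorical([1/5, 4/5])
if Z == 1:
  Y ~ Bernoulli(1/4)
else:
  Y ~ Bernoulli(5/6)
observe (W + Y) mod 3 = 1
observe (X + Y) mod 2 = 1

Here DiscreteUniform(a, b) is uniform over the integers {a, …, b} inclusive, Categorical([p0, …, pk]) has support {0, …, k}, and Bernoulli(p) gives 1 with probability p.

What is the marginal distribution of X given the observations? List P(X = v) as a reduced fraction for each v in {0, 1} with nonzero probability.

P(X=0) = 39/127, P(X=1) = 88/127

Enumerate traces; 4 have nonzero weight after conditioning:
  (Z=0, X=0, W=0, Y=1) weight 1/20
  (Z=0, X=1, W=1, Y=0) weight 2/75
  (Z=1, X=0, W=0, Y=1) weight 3/200
  (Z=1, X=1, W=1, Y=0) weight 3/25
Group by X:
  weight(X=0) = 13/200
  weight(X=1) = 11/75
Total weight = 13/200 + 11/75 = 127/600
P(X=0 | obs) = 13/200 / 127/600 = 39/127
P(X=1 | obs) = 11/75 / 127/600 = 88/127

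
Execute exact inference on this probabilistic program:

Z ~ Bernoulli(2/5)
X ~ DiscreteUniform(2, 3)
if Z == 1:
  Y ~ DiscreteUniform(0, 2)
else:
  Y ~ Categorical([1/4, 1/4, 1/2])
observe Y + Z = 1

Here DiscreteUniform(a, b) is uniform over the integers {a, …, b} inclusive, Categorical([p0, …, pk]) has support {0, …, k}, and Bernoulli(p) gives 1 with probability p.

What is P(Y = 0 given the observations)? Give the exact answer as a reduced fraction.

Enumerate traces; 4 have nonzero weight after conditioning:
  (Z=0, X=2, Y=1) weight 3/40
  (Z=0, X=3, Y=1) weight 3/40
  (Z=1, X=2, Y=0) weight 1/15
  (Z=1, X=3, Y=0) weight 1/15
Group by Y:
  weight(Y=0) = 2/15
  weight(Y=1) = 3/20
Total weight = 2/15 + 3/20 = 17/60
P(Y=0 | obs) = 2/15 / 17/60 = 8/17
P(Y=1 | obs) = 3/20 / 17/60 = 9/17

P(Y = 0 | obs) = 8/17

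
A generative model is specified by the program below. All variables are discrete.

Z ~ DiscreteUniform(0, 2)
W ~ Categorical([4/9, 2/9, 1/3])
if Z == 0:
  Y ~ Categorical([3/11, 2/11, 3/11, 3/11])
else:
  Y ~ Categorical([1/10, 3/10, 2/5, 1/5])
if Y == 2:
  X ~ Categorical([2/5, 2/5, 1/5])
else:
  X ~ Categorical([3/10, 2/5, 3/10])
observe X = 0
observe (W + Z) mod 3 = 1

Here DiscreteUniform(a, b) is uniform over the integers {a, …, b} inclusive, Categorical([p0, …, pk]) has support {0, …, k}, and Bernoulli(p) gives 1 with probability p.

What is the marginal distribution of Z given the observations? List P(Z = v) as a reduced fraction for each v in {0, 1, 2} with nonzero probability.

P(Z=0) = 360/1669, P(Z=1) = 748/1669, P(Z=2) = 561/1669

Enumerate traces; 12 have nonzero weight after conditioning:
  (Z=0, W=1, Y=0, X=0) weight 1/165
  (Z=0, W=1, Y=1, X=0) weight 2/495
  (Z=0, W=1, Y=2, X=0) weight 4/495
  (Z=0, W=1, Y=3, X=0) weight 1/165
  (Z=1, W=0, Y=0, X=0) weight 1/225
  (Z=1, W=0, Y=1, X=0) weight 1/75
  (Z=1, W=0, Y=2, X=0) weight 16/675
  (Z=1, W=0, Y=3, X=0) weight 2/225
  (Z=2, W=2, Y=0, X=0) weight 1/300
  … 3 more
Group by Z:
  weight(Z=0) = 4/165
  weight(Z=1) = 34/675
  weight(Z=2) = 17/450
Total weight = 4/165 + 34/675 + 17/450 = 1669/14850
P(Z=0 | obs) = 4/165 / 1669/14850 = 360/1669
P(Z=1 | obs) = 34/675 / 1669/14850 = 748/1669
P(Z=2 | obs) = 17/450 / 1669/14850 = 561/1669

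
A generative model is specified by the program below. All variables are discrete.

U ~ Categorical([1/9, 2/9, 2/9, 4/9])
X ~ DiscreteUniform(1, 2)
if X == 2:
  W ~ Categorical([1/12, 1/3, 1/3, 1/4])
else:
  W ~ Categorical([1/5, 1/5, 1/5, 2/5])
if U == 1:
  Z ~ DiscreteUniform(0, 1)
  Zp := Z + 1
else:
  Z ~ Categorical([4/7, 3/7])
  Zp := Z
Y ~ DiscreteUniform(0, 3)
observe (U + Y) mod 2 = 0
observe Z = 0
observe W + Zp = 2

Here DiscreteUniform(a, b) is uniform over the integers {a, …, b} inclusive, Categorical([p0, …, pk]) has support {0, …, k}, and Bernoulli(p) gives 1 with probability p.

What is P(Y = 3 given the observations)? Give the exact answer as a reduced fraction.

P(Y = 3 | obs) = 23/70

Enumerate traces; 16 have nonzero weight after conditioning:
  (U=0, X=1, W=2, Z=0, Y=0) weight 1/630
  (U=0, X=1, W=2, Z=0, Y=2) weight 1/630
  (U=0, X=2, W=2, Z=0, Y=0) weight 1/378
  (U=0, X=2, W=2, Z=0, Y=2) weight 1/378
  (U=1, X=1, W=1, Z=0, Y=1) weight 1/360
  (U=1, X=1, W=1, Z=0, Y=3) weight 1/360
  (U=1, X=2, W=1, Z=0, Y=1) weight 1/216
  (U=1, X=2, W=1, Z=0, Y=3) weight 1/216
  … 8 more
Group by Y:
  weight(Y=0) = 4/315
  weight(Y=1) = 23/945
  weight(Y=2) = 4/315
  weight(Y=3) = 23/945
Total weight = 4/315 + 23/945 + 4/315 + 23/945 = 2/27
P(Y=0 | obs) = 4/315 / 2/27 = 6/35
P(Y=1 | obs) = 23/945 / 2/27 = 23/70
P(Y=2 | obs) = 4/315 / 2/27 = 6/35
P(Y=3 | obs) = 23/945 / 2/27 = 23/70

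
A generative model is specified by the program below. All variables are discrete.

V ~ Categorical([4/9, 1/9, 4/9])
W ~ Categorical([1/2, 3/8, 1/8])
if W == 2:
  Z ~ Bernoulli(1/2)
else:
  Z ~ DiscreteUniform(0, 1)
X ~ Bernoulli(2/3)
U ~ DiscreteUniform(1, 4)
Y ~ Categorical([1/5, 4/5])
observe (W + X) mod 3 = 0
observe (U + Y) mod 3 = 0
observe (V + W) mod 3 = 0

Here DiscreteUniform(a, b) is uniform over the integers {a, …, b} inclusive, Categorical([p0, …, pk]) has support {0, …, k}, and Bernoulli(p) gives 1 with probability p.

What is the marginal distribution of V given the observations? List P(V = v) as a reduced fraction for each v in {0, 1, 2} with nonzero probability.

P(V=0) = 8/9, P(V=1) = 1/9

Enumerate traces; 8 have nonzero weight after conditioning:
  (V=0, W=0, Z=0, X=0, U=2, Y=1) weight 1/135
  (V=0, W=0, Z=0, X=0, U=3, Y=0) weight 1/540
  (V=0, W=0, Z=1, X=0, U=2, Y=1) weight 1/135
  (V=0, W=0, Z=1, X=0, U=3, Y=0) weight 1/540
  (V=1, W=2, Z=0, X=1, U=2, Y=1) weight 1/1080
  (V=1, W=2, Z=0, X=1, U=3, Y=0) weight 1/4320
  (V=1, W=2, Z=1, X=1, U=2, Y=1) weight 1/1080
  (V=1, W=2, Z=1, X=1, U=3, Y=0) weight 1/4320
Group by V:
  weight(V=0) = 1/54
  weight(V=1) = 1/432
Total weight = 1/54 + 1/432 = 1/48
P(V=0 | obs) = 1/54 / 1/48 = 8/9
P(V=1 | obs) = 1/432 / 1/48 = 1/9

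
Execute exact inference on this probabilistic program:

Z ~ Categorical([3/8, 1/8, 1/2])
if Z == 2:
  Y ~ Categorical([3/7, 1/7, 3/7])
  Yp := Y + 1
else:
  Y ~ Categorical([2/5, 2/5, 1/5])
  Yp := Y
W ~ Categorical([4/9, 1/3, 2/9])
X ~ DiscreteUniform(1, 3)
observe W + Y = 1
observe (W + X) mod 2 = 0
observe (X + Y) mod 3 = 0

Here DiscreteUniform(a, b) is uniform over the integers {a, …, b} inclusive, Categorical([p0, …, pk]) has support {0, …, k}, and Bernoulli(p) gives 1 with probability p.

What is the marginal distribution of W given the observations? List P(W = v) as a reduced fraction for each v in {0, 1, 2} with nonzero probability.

Enumerate traces; 6 have nonzero weight after conditioning:
  (Z=0, Y=0, W=1, X=3) weight 1/60
  (Z=0, Y=1, W=0, X=2) weight 1/45
  (Z=1, Y=0, W=1, X=3) weight 1/180
  (Z=1, Y=1, W=0, X=2) weight 1/135
  (Z=2, Y=0, W=1, X=3) weight 1/42
  (Z=2, Y=1, W=0, X=2) weight 2/189
Group by W:
  weight(W=0) = 38/945
  weight(W=1) = 29/630
Total weight = 38/945 + 29/630 = 163/1890
P(W=0 | obs) = 38/945 / 163/1890 = 76/163
P(W=1 | obs) = 29/630 / 163/1890 = 87/163

P(W=0) = 76/163, P(W=1) = 87/163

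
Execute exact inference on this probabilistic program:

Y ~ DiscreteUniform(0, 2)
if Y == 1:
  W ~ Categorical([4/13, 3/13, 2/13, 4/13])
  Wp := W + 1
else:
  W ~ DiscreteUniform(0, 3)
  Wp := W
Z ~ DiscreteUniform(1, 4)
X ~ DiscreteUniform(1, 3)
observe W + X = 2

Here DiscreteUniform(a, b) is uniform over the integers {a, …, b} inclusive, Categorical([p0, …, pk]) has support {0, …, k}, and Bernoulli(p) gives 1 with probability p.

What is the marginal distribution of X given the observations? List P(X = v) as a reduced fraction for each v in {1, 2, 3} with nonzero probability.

Enumerate traces; 24 have nonzero weight after conditioning:
  (Y=0, W=0, Z=1, X=2) weight 1/144
  (Y=0, W=0, Z=2, X=2) weight 1/144
  (Y=0, W=0, Z=3, X=2) weight 1/144
  (Y=0, W=0, Z=4, X=2) weight 1/144
  (Y=0, W=1, Z=1, X=1) weight 1/144
  (Y=0, W=1, Z=2, X=1) weight 1/144
  (Y=0, W=1, Z=3, X=1) weight 1/144
  (Y=0, W=1, Z=4, X=1) weight 1/144
  … 16 more
Group by X:
  weight(X=1) = 19/234
  weight(X=2) = 7/78
Total weight = 19/234 + 7/78 = 20/117
P(X=1 | obs) = 19/234 / 20/117 = 19/40
P(X=2 | obs) = 7/78 / 20/117 = 21/40

P(X=1) = 19/40, P(X=2) = 21/40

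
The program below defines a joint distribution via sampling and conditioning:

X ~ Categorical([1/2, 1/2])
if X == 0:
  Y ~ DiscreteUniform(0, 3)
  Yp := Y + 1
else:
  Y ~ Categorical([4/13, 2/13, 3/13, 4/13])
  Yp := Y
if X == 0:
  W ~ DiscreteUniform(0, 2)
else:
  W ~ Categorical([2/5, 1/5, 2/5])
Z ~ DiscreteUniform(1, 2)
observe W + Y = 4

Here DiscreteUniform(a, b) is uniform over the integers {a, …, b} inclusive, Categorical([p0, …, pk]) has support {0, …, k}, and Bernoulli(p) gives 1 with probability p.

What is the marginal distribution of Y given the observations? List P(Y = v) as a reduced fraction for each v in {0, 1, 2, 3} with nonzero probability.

P(Y=2) = 137/250, P(Y=3) = 113/250

Enumerate traces; 8 have nonzero weight after conditioning:
  (X=0, Y=2, W=2, Z=1) weight 1/48
  (X=0, Y=2, W=2, Z=2) weight 1/48
  (X=0, Y=3, W=1, Z=1) weight 1/48
  (X=0, Y=3, W=1, Z=2) weight 1/48
  (X=1, Y=2, W=2, Z=1) weight 3/130
  (X=1, Y=2, W=2, Z=2) weight 3/130
  (X=1, Y=3, W=1, Z=1) weight 1/65
  (X=1, Y=3, W=1, Z=2) weight 1/65
Group by Y:
  weight(Y=2) = 137/1560
  weight(Y=3) = 113/1560
Total weight = 137/1560 + 113/1560 = 25/156
P(Y=2 | obs) = 137/1560 / 25/156 = 137/250
P(Y=3 | obs) = 113/1560 / 25/156 = 113/250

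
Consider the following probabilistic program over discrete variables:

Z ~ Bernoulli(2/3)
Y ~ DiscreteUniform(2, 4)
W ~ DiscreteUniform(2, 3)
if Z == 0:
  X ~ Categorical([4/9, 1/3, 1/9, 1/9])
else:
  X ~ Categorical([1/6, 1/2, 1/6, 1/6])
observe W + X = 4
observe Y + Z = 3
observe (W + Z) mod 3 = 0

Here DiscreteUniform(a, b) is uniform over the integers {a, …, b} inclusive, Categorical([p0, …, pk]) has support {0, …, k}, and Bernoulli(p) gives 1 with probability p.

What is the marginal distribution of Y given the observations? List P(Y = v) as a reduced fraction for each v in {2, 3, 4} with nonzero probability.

Enumerate traces; 2 have nonzero weight after conditioning:
  (Z=0, Y=3, W=3, X=1) weight 1/54
  (Z=1, Y=2, W=2, X=2) weight 1/54
Group by Y:
  weight(Y=2) = 1/54
  weight(Y=3) = 1/54
Total weight = 1/54 + 1/54 = 1/27
P(Y=2 | obs) = 1/54 / 1/27 = 1/2
P(Y=3 | obs) = 1/54 / 1/27 = 1/2

P(Y=2) = 1/2, P(Y=3) = 1/2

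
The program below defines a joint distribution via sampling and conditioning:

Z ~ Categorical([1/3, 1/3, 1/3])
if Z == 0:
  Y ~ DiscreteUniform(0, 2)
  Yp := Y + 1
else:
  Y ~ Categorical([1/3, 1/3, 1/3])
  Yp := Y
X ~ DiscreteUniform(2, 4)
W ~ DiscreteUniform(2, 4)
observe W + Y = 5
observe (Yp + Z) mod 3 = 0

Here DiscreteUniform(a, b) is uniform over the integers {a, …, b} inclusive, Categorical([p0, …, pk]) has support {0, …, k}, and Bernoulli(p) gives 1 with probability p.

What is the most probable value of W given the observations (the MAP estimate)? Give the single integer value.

argmax_v P(W = v | obs) = 3

Enumerate traces; 9 have nonzero weight after conditioning:
  (Z=0, Y=2, X=2, W=3) weight 1/81
  (Z=0, Y=2, X=3, W=3) weight 1/81
  (Z=0, Y=2, X=4, W=3) weight 1/81
  (Z=1, Y=2, X=2, W=3) weight 1/81
  (Z=1, Y=2, X=3, W=3) weight 1/81
  (Z=1, Y=2, X=4, W=3) weight 1/81
  (Z=2, Y=1, X=2, W=4) weight 1/81
  (Z=2, Y=1, X=3, W=4) weight 1/81
  … 1 more
Group by W:
  weight(W=3) = 2/27
  weight(W=4) = 1/27
Total weight = 2/27 + 1/27 = 1/9
P(W=3 | obs) = 2/27 / 1/9 = 2/3
P(W=4 | obs) = 1/27 / 1/9 = 1/3
argmax = 3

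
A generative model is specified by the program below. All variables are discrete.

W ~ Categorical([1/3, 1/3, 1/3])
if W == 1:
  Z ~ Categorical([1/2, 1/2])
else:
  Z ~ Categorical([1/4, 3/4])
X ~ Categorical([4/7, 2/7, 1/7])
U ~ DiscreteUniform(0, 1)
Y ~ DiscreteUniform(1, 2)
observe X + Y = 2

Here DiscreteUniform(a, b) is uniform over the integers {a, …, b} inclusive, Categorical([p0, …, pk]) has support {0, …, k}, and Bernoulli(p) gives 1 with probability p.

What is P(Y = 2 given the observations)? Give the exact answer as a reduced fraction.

P(Y = 2 | obs) = 2/3

Enumerate traces; 24 have nonzero weight after conditioning:
  (W=0, Z=0, X=0, U=0, Y=2) weight 1/84
  (W=0, Z=0, X=0, U=1, Y=2) weight 1/84
  (W=0, Z=0, X=1, U=0, Y=1) weight 1/168
  (W=0, Z=0, X=1, U=1, Y=1) weight 1/168
  (W=0, Z=1, X=0, U=0, Y=2) weight 1/28
  (W=0, Z=1, X=0, U=1, Y=2) weight 1/28
  (W=0, Z=1, X=1, U=0, Y=1) weight 1/56
  (W=0, Z=1, X=1, U=1, Y=1) weight 1/56
  … 16 more
Group by Y:
  weight(Y=1) = 1/7
  weight(Y=2) = 2/7
Total weight = 1/7 + 2/7 = 3/7
P(Y=1 | obs) = 1/7 / 3/7 = 1/3
P(Y=2 | obs) = 2/7 / 3/7 = 2/3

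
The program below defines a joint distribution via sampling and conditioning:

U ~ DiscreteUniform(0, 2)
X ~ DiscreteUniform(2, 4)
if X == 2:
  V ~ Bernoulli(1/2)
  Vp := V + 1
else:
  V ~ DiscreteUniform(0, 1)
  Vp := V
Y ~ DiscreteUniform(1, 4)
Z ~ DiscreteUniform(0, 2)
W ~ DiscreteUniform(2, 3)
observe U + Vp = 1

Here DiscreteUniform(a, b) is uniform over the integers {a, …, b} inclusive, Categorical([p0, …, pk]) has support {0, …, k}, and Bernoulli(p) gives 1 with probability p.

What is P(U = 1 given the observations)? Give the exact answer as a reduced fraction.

P(U = 1 | obs) = 2/5

Enumerate traces; 120 have nonzero weight after conditioning:
  (U=0, X=2, V=0, Y=1, Z=0, W=2) weight 1/432
  (U=0, X=2, V=0, Y=1, Z=0, W=3) weight 1/432
  (U=0, X=2, V=0, Y=1, Z=1, W=2) weight 1/432
  (U=0, X=2, V=0, Y=1, Z=1, W=3) weight 1/432
  (U=0, X=2, V=0, Y=1, Z=2, W=2) weight 1/432
  (U=0, X=2, V=0, Y=1, Z=2, W=3) weight 1/432
  (U=0, X=2, V=0, Y=2, Z=0, W=2) weight 1/432
  (U=0, X=2, V=0, Y=2, Z=0, W=3) weight 1/432
  (U=1, X=3, V=0, Y=1, Z=0, W=2) weight 1/432
  … 111 more
Group by U:
  weight(U=0) = 1/6
  weight(U=1) = 1/9
Total weight = 1/6 + 1/9 = 5/18
P(U=0 | obs) = 1/6 / 5/18 = 3/5
P(U=1 | obs) = 1/9 / 5/18 = 2/5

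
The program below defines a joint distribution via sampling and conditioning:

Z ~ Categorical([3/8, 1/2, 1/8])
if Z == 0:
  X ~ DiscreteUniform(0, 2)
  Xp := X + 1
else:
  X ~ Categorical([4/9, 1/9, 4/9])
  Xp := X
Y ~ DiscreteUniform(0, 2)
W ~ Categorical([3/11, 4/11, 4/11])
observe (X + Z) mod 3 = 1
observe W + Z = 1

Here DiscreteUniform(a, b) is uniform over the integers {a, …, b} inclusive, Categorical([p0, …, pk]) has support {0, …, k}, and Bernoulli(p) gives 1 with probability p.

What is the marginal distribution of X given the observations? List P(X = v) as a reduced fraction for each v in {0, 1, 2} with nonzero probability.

Enumerate traces; 6 have nonzero weight after conditioning:
  (Z=0, X=1, Y=0, W=1) weight 1/66
  (Z=0, X=1, Y=1, W=1) weight 1/66
  (Z=0, X=1, Y=2, W=1) weight 1/66
  (Z=1, X=0, Y=0, W=0) weight 2/99
  (Z=1, X=0, Y=1, W=0) weight 2/99
  (Z=1, X=0, Y=2, W=0) weight 2/99
Group by X:
  weight(X=0) = 2/33
  weight(X=1) = 1/22
Total weight = 2/33 + 1/22 = 7/66
P(X=0 | obs) = 2/33 / 7/66 = 4/7
P(X=1 | obs) = 1/22 / 7/66 = 3/7

P(X=0) = 4/7, P(X=1) = 3/7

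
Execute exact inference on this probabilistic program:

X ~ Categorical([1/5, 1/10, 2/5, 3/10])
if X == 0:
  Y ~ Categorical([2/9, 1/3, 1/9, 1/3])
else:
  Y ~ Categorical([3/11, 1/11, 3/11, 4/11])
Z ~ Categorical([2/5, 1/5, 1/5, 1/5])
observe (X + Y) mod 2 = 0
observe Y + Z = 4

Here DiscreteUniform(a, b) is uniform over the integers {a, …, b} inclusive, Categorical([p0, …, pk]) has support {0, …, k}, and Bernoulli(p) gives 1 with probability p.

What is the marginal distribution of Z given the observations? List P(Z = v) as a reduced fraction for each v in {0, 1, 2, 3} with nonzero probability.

P(Z=1) = 72/155, P(Z=2) = 13/31, P(Z=3) = 18/155

Enumerate traces; 6 have nonzero weight after conditioning:
  (X=0, Y=2, Z=2) weight 1/225
  (X=1, Y=1, Z=3) weight 1/550
  (X=1, Y=3, Z=1) weight 2/275
  (X=2, Y=2, Z=2) weight 6/275
  (X=3, Y=1, Z=3) weight 3/550
  (X=3, Y=3, Z=1) weight 6/275
Group by Z:
  weight(Z=1) = 8/275
  weight(Z=2) = 13/495
  weight(Z=3) = 2/275
Total weight = 8/275 + 13/495 + 2/275 = 31/495
P(Z=1 | obs) = 8/275 / 31/495 = 72/155
P(Z=2 | obs) = 13/495 / 31/495 = 13/31
P(Z=3 | obs) = 2/275 / 31/495 = 18/155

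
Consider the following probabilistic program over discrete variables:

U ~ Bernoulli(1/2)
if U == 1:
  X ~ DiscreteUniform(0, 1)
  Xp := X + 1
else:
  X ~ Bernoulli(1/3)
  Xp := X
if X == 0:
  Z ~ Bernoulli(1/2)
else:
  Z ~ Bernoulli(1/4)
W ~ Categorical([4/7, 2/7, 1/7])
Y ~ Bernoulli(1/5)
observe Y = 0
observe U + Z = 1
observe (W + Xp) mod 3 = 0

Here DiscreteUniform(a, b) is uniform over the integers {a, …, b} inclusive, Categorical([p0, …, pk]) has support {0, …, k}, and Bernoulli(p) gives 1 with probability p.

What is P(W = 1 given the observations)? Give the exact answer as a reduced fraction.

P(W = 1 | obs) = 9/29

Enumerate traces; 4 have nonzero weight after conditioning:
  (U=0, X=0, Z=1, W=0, Y=0) weight 8/105
  (U=0, X=1, Z=1, W=2, Y=0) weight 1/210
  (U=1, X=0, Z=0, W=2, Y=0) weight 1/70
  (U=1, X=1, Z=0, W=1, Y=0) weight 3/70
Group by W:
  weight(W=0) = 8/105
  weight(W=1) = 3/70
  weight(W=2) = 2/105
Total weight = 8/105 + 3/70 + 2/105 = 29/210
P(W=0 | obs) = 8/105 / 29/210 = 16/29
P(W=1 | obs) = 3/70 / 29/210 = 9/29
P(W=2 | obs) = 2/105 / 29/210 = 4/29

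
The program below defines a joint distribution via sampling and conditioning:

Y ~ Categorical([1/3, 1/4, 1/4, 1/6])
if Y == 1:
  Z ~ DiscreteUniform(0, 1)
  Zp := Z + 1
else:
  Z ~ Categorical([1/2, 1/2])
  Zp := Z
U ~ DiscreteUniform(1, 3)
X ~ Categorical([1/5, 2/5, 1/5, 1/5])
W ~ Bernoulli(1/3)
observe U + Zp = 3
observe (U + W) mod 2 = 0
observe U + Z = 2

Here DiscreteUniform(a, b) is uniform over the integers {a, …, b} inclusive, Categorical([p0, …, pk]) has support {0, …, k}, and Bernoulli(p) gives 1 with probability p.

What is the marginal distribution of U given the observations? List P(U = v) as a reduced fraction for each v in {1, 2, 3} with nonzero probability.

P(U=1) = 1/3, P(U=2) = 2/3

Enumerate traces; 8 have nonzero weight after conditioning:
  (Y=1, Z=0, U=2, X=0, W=0) weight 1/180
  (Y=1, Z=0, U=2, X=1, W=0) weight 1/90
  (Y=1, Z=0, U=2, X=2, W=0) weight 1/180
  (Y=1, Z=0, U=2, X=3, W=0) weight 1/180
  (Y=1, Z=1, U=1, X=0, W=1) weight 1/360
  (Y=1, Z=1, U=1, X=1, W=1) weight 1/180
  (Y=1, Z=1, U=1, X=2, W=1) weight 1/360
  (Y=1, Z=1, U=1, X=3, W=1) weight 1/360
Group by U:
  weight(U=1) = 1/72
  weight(U=2) = 1/36
Total weight = 1/72 + 1/36 = 1/24
P(U=1 | obs) = 1/72 / 1/24 = 1/3
P(U=2 | obs) = 1/36 / 1/24 = 2/3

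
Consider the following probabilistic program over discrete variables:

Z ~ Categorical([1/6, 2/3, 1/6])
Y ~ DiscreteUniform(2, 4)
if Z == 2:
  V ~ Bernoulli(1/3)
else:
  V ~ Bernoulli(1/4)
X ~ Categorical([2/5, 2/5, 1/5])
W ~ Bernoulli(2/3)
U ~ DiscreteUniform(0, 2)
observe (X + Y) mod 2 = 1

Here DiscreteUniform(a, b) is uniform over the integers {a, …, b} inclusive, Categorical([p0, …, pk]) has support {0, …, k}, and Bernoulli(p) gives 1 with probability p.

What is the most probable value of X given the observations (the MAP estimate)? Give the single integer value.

Enumerate traces; 144 have nonzero weight after conditioning:
  (Z=0, Y=2, V=0, X=1, W=0, U=0) weight 1/540
  (Z=0, Y=2, V=0, X=1, W=0, U=1) weight 1/540
  (Z=0, Y=2, V=0, X=1, W=0, U=2) weight 1/540
  (Z=0, Y=2, V=0, X=1, W=1, U=0) weight 1/270
  (Z=0, Y=2, V=0, X=1, W=1, U=1) weight 1/270
  (Z=0, Y=2, V=0, X=1, W=1, U=2) weight 1/270
  (Z=0, Y=2, V=1, X=1, W=0, U=0) weight 1/1620
  (Z=0, Y=2, V=1, X=1, W=0, U=1) weight 1/1620
  (Z=0, Y=3, V=0, X=0, W=0, U=0) weight 1/540
  (Z=0, Y=3, V=0, X=2, W=0, U=0) weight 1/1080
  … 134 more
Group by X:
  weight(X=0) = 2/15
  weight(X=1) = 4/15
  weight(X=2) = 1/15
Total weight = 2/15 + 4/15 + 1/15 = 7/15
P(X=0 | obs) = 2/15 / 7/15 = 2/7
P(X=1 | obs) = 4/15 / 7/15 = 4/7
P(X=2 | obs) = 1/15 / 7/15 = 1/7
argmax = 1

argmax_v P(X = v | obs) = 1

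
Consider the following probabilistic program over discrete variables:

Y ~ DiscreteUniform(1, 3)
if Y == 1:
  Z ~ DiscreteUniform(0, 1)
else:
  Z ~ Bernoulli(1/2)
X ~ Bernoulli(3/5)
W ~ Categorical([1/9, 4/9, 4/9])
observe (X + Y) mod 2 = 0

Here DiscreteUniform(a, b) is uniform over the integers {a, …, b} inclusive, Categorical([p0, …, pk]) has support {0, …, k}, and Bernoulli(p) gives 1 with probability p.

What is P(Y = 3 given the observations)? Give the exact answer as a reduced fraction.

P(Y = 3 | obs) = 3/8

Enumerate traces; 18 have nonzero weight after conditioning:
  (Y=1, Z=0, X=1, W=0) weight 1/90
  (Y=1, Z=0, X=1, W=1) weight 2/45
  (Y=1, Z=0, X=1, W=2) weight 2/45
  (Y=1, Z=1, X=1, W=0) weight 1/90
  (Y=1, Z=1, X=1, W=1) weight 2/45
  (Y=1, Z=1, X=1, W=2) weight 2/45
  (Y=2, Z=0, X=0, W=0) weight 1/135
  (Y=2, Z=0, X=0, W=1) weight 4/135
  (Y=3, Z=0, X=1, W=0) weight 1/90
  … 9 more
Group by Y:
  weight(Y=1) = 1/5
  weight(Y=2) = 2/15
  weight(Y=3) = 1/5
Total weight = 1/5 + 2/15 + 1/5 = 8/15
P(Y=1 | obs) = 1/5 / 8/15 = 3/8
P(Y=2 | obs) = 2/15 / 8/15 = 1/4
P(Y=3 | obs) = 1/5 / 8/15 = 3/8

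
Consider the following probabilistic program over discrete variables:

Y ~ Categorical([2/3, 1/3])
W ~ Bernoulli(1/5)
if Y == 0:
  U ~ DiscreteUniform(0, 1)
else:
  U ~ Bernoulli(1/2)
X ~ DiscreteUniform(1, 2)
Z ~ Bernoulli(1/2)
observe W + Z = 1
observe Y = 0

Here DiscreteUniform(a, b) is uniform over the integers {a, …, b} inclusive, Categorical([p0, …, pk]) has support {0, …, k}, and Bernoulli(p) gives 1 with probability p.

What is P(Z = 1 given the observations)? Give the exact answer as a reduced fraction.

P(Z = 1 | obs) = 4/5

Enumerate traces; 8 have nonzero weight after conditioning:
  (Y=0, W=0, U=0, X=1, Z=1) weight 1/15
  (Y=0, W=0, U=0, X=2, Z=1) weight 1/15
  (Y=0, W=0, U=1, X=1, Z=1) weight 1/15
  (Y=0, W=0, U=1, X=2, Z=1) weight 1/15
  (Y=0, W=1, U=0, X=1, Z=0) weight 1/60
  (Y=0, W=1, U=0, X=2, Z=0) weight 1/60
  (Y=0, W=1, U=1, X=1, Z=0) weight 1/60
  (Y=0, W=1, U=1, X=2, Z=0) weight 1/60
Group by Z:
  weight(Z=0) = 1/15
  weight(Z=1) = 4/15
Total weight = 1/15 + 4/15 = 1/3
P(Z=0 | obs) = 1/15 / 1/3 = 1/5
P(Z=1 | obs) = 4/15 / 1/3 = 4/5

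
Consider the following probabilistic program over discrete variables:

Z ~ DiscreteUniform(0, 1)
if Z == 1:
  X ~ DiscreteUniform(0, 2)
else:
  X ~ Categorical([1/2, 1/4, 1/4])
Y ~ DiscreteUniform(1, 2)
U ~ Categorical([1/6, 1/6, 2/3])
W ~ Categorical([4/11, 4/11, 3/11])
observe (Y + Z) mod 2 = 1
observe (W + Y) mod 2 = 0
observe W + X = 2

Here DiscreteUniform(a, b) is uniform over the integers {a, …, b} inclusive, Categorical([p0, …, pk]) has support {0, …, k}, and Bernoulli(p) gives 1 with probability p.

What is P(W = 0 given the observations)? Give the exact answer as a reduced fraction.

Enumerate traces; 9 have nonzero weight after conditioning:
  (Z=0, X=1, Y=1, U=0, W=1) weight 1/264
  (Z=0, X=1, Y=1, U=1, W=1) weight 1/264
  (Z=0, X=1, Y=1, U=2, W=1) weight 1/66
  (Z=1, X=0, Y=2, U=0, W=2) weight 1/264
  (Z=1, X=0, Y=2, U=1, W=2) weight 1/264
  (Z=1, X=0, Y=2, U=2, W=2) weight 1/66
  (Z=1, X=2, Y=2, U=0, W=0) weight 1/198
  (Z=1, X=2, Y=2, U=1, W=0) weight 1/198
  … 1 more
Group by W:
  weight(W=0) = 1/33
  weight(W=1) = 1/44
  weight(W=2) = 1/44
Total weight = 1/33 + 1/44 + 1/44 = 5/66
P(W=0 | obs) = 1/33 / 5/66 = 2/5
P(W=1 | obs) = 1/44 / 5/66 = 3/10
P(W=2 | obs) = 1/44 / 5/66 = 3/10

P(W = 0 | obs) = 2/5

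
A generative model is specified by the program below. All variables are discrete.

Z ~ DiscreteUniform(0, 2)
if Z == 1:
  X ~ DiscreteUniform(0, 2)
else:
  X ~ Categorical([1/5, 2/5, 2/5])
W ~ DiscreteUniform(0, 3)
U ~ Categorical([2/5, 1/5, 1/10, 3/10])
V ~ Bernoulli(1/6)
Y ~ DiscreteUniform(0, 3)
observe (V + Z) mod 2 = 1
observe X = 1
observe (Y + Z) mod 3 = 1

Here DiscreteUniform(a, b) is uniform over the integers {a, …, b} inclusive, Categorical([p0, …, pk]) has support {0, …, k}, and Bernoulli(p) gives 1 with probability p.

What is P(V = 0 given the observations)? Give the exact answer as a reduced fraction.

Enumerate traces; 64 have nonzero weight after conditioning:
  (Z=0, X=1, W=0, U=0, V=1, Y=1) weight 1/1800
  (Z=0, X=1, W=0, U=1, V=1, Y=1) weight 1/3600
  (Z=0, X=1, W=0, U=2, V=1, Y=1) weight 1/7200
  (Z=0, X=1, W=0, U=3, V=1, Y=1) weight 1/2400
  (Z=0, X=1, W=1, U=0, V=1, Y=1) weight 1/1800
  (Z=0, X=1, W=1, U=1, V=1, Y=1) weight 1/3600
  (Z=0, X=1, W=1, U=2, V=1, Y=1) weight 1/7200
  (Z=0, X=1, W=1, U=3, V=1, Y=1) weight 1/2400
  (Z=1, X=1, W=0, U=0, V=0, Y=0) weight 1/432
  … 55 more
Group by V:
  weight(V=0) = 5/108
  weight(V=1) = 1/90
Total weight = 5/108 + 1/90 = 31/540
P(V=0 | obs) = 5/108 / 31/540 = 25/31
P(V=1 | obs) = 1/90 / 31/540 = 6/31

P(V = 0 | obs) = 25/31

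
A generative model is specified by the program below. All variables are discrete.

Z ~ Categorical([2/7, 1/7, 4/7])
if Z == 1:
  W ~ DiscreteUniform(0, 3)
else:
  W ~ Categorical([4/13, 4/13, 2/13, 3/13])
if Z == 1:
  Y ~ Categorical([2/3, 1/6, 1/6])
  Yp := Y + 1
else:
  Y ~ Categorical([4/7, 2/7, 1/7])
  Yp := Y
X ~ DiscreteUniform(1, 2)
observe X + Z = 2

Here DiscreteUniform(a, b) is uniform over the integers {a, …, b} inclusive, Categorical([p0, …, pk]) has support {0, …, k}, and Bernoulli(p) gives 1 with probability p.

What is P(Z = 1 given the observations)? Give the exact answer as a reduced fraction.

Enumerate traces; 24 have nonzero weight after conditioning:
  (Z=0, W=0, Y=0, X=2) weight 16/637
  (Z=0, W=0, Y=1, X=2) weight 8/637
  (Z=0, W=0, Y=2, X=2) weight 4/637
  (Z=0, W=1, Y=0, X=2) weight 16/637
  (Z=0, W=1, Y=1, X=2) weight 8/637
  (Z=0, W=1, Y=2, X=2) weight 4/637
  (Z=0, W=2, Y=0, X=2) weight 8/637
  (Z=0, W=2, Y=1, X=2) weight 4/637
  (Z=1, W=0, Y=0, X=1) weight 1/84
  … 15 more
Group by Z:
  weight(Z=0) = 1/7
  weight(Z=1) = 1/14
Total weight = 1/7 + 1/14 = 3/14
P(Z=0 | obs) = 1/7 / 3/14 = 2/3
P(Z=1 | obs) = 1/14 / 3/14 = 1/3

P(Z = 1 | obs) = 1/3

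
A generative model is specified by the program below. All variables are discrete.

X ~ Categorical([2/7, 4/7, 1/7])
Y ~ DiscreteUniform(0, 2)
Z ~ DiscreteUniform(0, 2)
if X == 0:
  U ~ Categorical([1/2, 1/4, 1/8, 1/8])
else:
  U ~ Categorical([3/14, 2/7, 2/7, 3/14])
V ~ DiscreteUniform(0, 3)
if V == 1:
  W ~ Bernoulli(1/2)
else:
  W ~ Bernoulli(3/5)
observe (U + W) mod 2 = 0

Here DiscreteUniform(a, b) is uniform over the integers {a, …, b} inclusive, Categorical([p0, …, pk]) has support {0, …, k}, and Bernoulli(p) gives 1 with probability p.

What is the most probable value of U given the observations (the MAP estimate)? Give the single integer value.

Enumerate traces; 432 have nonzero weight after conditioning:
  (X=0, Y=0, Z=0, U=0, V=0, W=0) weight 1/630
  (X=0, Y=0, Z=0, U=0, V=1, W=0) weight 1/504
  (X=0, Y=0, Z=0, U=0, V=2, W=0) weight 1/630
  (X=0, Y=0, Z=0, U=0, V=3, W=0) weight 1/630
  (X=0, Y=0, Z=0, U=1, V=0, W=1) weight 1/840
  (X=0, Y=0, Z=0, U=1, V=1, W=1) weight 1/1008
  (X=0, Y=0, Z=0, U=1, V=2, W=1) weight 1/840
  (X=0, Y=0, Z=0, U=1, V=3, W=1) weight 1/840
  (X=0, Y=0, Z=0, U=2, V=0, W=0) weight 1/2520
  (X=0, Y=0, Z=0, U=3, V=0, W=1) weight 1/1680
  … 422 more
Group by U:
  weight(U=0) = 493/3920
  weight(U=1) = 621/3920
  weight(U=2) = 799/7840
  weight(U=3) = 851/7840
Total weight = 493/3920 + 621/3920 + 799/7840 + 851/7840 = 277/560
P(U=0 | obs) = 493/3920 / 277/560 = 493/1939
P(U=1 | obs) = 621/3920 / 277/560 = 621/1939
P(U=2 | obs) = 799/7840 / 277/560 = 799/3878
P(U=3 | obs) = 851/7840 / 277/560 = 851/3878
argmax = 1

argmax_v P(U = v | obs) = 1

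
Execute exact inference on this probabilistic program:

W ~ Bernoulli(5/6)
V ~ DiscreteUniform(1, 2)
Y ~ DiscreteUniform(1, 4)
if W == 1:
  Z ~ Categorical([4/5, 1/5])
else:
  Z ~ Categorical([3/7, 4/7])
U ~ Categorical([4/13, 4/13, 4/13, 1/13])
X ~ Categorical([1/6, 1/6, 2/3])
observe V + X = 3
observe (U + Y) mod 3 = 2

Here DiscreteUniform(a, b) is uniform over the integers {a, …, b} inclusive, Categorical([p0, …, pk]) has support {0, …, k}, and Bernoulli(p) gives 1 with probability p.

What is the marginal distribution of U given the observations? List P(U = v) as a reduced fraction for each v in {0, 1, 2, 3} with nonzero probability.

P(U=0) = 4/17, P(U=1) = 8/17, P(U=2) = 4/17, P(U=3) = 1/17

Enumerate traces; 40 have nonzero weight after conditioning:
  (W=0, V=1, Y=1, Z=0, U=1, X=2) weight 1/546
  (W=0, V=1, Y=1, Z=1, U=1, X=2) weight 2/819
  (W=0, V=1, Y=2, Z=0, U=0, X=2) weight 1/546
  (W=0, V=1, Y=2, Z=0, U=3, X=2) weight 1/2184
  (W=0, V=1, Y=2, Z=1, U=0, X=2) weight 2/819
  (W=0, V=1, Y=2, Z=1, U=3, X=2) weight 1/1638
  (W=0, V=1, Y=3, Z=0, U=2, X=2) weight 1/546
  (W=0, V=1, Y=3, Z=1, U=2, X=2) weight 2/819
  … 32 more
Group by U:
  weight(U=0) = 5/156
  weight(U=1) = 5/78
  weight(U=2) = 5/156
  weight(U=3) = 5/624
Total weight = 5/156 + 5/78 + 5/156 + 5/624 = 85/624
P(U=0 | obs) = 5/156 / 85/624 = 4/17
P(U=1 | obs) = 5/78 / 85/624 = 8/17
P(U=2 | obs) = 5/156 / 85/624 = 4/17
P(U=3 | obs) = 5/624 / 85/624 = 1/17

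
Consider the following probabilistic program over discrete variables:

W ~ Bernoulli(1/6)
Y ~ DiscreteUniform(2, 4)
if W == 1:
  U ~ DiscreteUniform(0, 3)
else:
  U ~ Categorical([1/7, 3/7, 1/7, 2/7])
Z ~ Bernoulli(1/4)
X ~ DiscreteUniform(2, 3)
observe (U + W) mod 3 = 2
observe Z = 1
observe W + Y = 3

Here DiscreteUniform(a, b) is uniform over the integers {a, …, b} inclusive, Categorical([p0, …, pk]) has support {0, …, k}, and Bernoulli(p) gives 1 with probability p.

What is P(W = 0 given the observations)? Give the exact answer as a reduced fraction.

P(W = 0 | obs) = 20/27

Enumerate traces; 4 have nonzero weight after conditioning:
  (W=0, Y=3, U=2, Z=1, X=2) weight 5/1008
  (W=0, Y=3, U=2, Z=1, X=3) weight 5/1008
  (W=1, Y=2, U=1, Z=1, X=2) weight 1/576
  (W=1, Y=2, U=1, Z=1, X=3) weight 1/576
Group by W:
  weight(W=0) = 5/504
  weight(W=1) = 1/288
Total weight = 5/504 + 1/288 = 3/224
P(W=0 | obs) = 5/504 / 3/224 = 20/27
P(W=1 | obs) = 1/288 / 3/224 = 7/27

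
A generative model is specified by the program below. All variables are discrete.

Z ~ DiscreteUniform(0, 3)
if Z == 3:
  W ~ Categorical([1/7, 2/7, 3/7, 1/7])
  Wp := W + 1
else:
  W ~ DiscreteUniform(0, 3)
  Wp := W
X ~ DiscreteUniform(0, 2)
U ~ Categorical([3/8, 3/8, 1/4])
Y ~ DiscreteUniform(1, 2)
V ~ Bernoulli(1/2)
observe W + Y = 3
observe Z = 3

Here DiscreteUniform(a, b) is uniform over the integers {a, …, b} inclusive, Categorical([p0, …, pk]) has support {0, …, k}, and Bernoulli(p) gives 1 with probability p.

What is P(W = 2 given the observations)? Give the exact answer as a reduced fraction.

Enumerate traces; 36 have nonzero weight after conditioning:
  (Z=3, W=1, X=0, U=0, Y=2, V=0) weight 1/448
  (Z=3, W=1, X=0, U=0, Y=2, V=1) weight 1/448
  (Z=3, W=1, X=0, U=1, Y=2, V=0) weight 1/448
  (Z=3, W=1, X=0, U=1, Y=2, V=1) weight 1/448
  (Z=3, W=1, X=0, U=2, Y=2, V=0) weight 1/672
  (Z=3, W=1, X=0, U=2, Y=2, V=1) weight 1/672
  (Z=3, W=1, X=1, U=0, Y=2, V=0) weight 1/448
  (Z=3, W=1, X=1, U=0, Y=2, V=1) weight 1/448
  (Z=3, W=2, X=0, U=0, Y=1, V=0) weight 3/896
  … 27 more
Group by W:
  weight(W=1) = 1/28
  weight(W=2) = 3/56
Total weight = 1/28 + 3/56 = 5/56
P(W=1 | obs) = 1/28 / 5/56 = 2/5
P(W=2 | obs) = 3/56 / 5/56 = 3/5

P(W = 2 | obs) = 3/5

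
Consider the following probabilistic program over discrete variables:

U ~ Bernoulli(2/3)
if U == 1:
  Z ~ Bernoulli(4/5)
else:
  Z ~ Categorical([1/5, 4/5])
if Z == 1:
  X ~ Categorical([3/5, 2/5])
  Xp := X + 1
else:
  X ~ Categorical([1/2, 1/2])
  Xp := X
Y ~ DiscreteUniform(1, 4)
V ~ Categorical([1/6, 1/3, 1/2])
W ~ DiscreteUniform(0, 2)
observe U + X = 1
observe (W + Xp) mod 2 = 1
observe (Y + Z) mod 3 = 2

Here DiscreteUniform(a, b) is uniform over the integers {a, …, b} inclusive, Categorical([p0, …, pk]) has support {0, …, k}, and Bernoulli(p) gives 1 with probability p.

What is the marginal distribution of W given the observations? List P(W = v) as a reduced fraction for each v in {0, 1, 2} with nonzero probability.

Enumerate traces; 27 have nonzero weight after conditioning:
  (U=0, Z=0, X=1, Y=2, V=0, W=0) weight 1/2160
  (U=0, Z=0, X=1, Y=2, V=0, W=2) weight 1/2160
  (U=0, Z=0, X=1, Y=2, V=1, W=0) weight 1/1080
  (U=0, Z=0, X=1, Y=2, V=1, W=2) weight 1/1080
  (U=0, Z=0, X=1, Y=2, V=2, W=0) weight 1/720
  (U=0, Z=0, X=1, Y=2, V=2, W=2) weight 1/720
  (U=0, Z=1, X=1, Y=1, V=0, W=1) weight 1/675
  (U=0, Z=1, X=1, Y=1, V=1, W=1) weight 2/675
  … 19 more
Group by W:
  weight(W=0) = 101/1800
  weight(W=1) = 7/300
  weight(W=2) = 101/1800
Total weight = 101/1800 + 7/300 + 101/1800 = 61/450
P(W=0 | obs) = 101/1800 / 61/450 = 101/244
P(W=1 | obs) = 7/300 / 61/450 = 21/122
P(W=2 | obs) = 101/1800 / 61/450 = 101/244

P(W=0) = 101/244, P(W=1) = 21/122, P(W=2) = 101/244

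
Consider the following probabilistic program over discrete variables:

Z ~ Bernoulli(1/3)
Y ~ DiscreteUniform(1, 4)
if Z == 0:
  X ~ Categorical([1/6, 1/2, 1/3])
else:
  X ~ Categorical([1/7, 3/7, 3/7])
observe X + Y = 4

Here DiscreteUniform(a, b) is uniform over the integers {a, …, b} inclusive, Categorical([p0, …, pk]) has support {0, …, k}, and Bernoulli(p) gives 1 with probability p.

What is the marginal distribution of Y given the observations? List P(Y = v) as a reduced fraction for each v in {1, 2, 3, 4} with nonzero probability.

Enumerate traces; 6 have nonzero weight after conditioning:
  (Z=0, Y=2, X=2) weight 1/18
  (Z=0, Y=3, X=1) weight 1/12
  (Z=0, Y=4, X=0) weight 1/36
  (Z=1, Y=2, X=2) weight 1/28
  (Z=1, Y=3, X=1) weight 1/28
  (Z=1, Y=4, X=0) weight 1/84
Group by Y:
  weight(Y=2) = 23/252
  weight(Y=3) = 5/42
  weight(Y=4) = 5/126
Total weight = 23/252 + 5/42 + 5/126 = 1/4
P(Y=2 | obs) = 23/252 / 1/4 = 23/63
P(Y=3 | obs) = 5/42 / 1/4 = 10/21
P(Y=4 | obs) = 5/126 / 1/4 = 10/63

P(Y=2) = 23/63, P(Y=3) = 10/21, P(Y=4) = 10/63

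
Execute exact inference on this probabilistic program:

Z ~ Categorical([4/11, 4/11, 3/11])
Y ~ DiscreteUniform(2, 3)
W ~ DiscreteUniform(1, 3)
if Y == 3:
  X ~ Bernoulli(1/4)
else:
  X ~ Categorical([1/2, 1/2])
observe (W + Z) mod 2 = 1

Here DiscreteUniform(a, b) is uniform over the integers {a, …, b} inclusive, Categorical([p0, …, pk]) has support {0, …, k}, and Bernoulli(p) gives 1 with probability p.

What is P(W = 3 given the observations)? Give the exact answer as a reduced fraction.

Enumerate traces; 20 have nonzero weight after conditioning:
  (Z=0, Y=2, W=1, X=0) weight 1/33
  (Z=0, Y=2, W=1, X=1) weight 1/33
  (Z=0, Y=2, W=3, X=0) weight 1/33
  (Z=0, Y=2, W=3, X=1) weight 1/33
  (Z=0, Y=3, W=1, X=0) weight 1/22
  (Z=0, Y=3, W=1, X=1) weight 1/66
  (Z=0, Y=3, W=3, X=0) weight 1/22
  (Z=0, Y=3, W=3, X=1) weight 1/66
  (Z=1, Y=2, W=2, X=0) weight 1/33
  … 11 more
Group by W:
  weight(W=1) = 7/33
  weight(W=2) = 4/33
  weight(W=3) = 7/33
Total weight = 7/33 + 4/33 + 7/33 = 6/11
P(W=1 | obs) = 7/33 / 6/11 = 7/18
P(W=2 | obs) = 4/33 / 6/11 = 2/9
P(W=3 | obs) = 7/33 / 6/11 = 7/18

P(W = 3 | obs) = 7/18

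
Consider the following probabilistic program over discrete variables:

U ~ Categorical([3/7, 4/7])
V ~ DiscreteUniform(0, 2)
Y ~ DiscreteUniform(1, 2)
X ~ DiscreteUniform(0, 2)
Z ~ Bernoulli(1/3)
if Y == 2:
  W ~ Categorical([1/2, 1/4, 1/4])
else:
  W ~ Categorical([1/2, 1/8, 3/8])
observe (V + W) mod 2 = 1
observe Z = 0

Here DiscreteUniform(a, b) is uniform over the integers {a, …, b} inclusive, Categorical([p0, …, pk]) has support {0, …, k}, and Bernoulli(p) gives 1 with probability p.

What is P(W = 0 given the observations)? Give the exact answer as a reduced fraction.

P(W = 0 | obs) = 8/19

Enumerate traces; 48 have nonzero weight after conditioning:
  (U=0, V=0, Y=1, X=0, Z=0, W=1) weight 1/504
  (U=0, V=0, Y=1, X=1, Z=0, W=1) weight 1/504
  (U=0, V=0, Y=1, X=2, Z=0, W=1) weight 1/504
  (U=0, V=0, Y=2, X=0, Z=0, W=1) weight 1/252
  (U=0, V=0, Y=2, X=1, Z=0, W=1) weight 1/252
  (U=0, V=0, Y=2, X=2, Z=0, W=1) weight 1/252
  (U=0, V=1, Y=1, X=0, Z=0, W=0) weight 1/126
  (U=0, V=1, Y=1, X=0, Z=0, W=2) weight 1/168
  … 40 more
Group by W:
  weight(W=0) = 1/9
  weight(W=1) = 1/12
  weight(W=2) = 5/72
Total weight = 1/9 + 1/12 + 5/72 = 19/72
P(W=0 | obs) = 1/9 / 19/72 = 8/19
P(W=1 | obs) = 1/12 / 19/72 = 6/19
P(W=2 | obs) = 5/72 / 19/72 = 5/19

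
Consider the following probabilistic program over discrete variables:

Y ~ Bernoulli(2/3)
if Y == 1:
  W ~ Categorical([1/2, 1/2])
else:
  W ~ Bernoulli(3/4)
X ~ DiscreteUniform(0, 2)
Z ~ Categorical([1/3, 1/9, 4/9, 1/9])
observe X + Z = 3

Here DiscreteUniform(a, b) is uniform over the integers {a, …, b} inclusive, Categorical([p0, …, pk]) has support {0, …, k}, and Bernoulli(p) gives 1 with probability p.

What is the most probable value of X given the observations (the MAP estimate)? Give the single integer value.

argmax_v P(X = v | obs) = 1

Enumerate traces; 12 have nonzero weight after conditioning:
  (Y=0, W=0, X=0, Z=3) weight 1/324
  (Y=0, W=0, X=1, Z=2) weight 1/81
  (Y=0, W=0, X=2, Z=1) weight 1/324
  (Y=0, W=1, X=0, Z=3) weight 1/108
  (Y=0, W=1, X=1, Z=2) weight 1/27
  (Y=0, W=1, X=2, Z=1) weight 1/108
  (Y=1, W=0, X=0, Z=3) weight 1/81
  (Y=1, W=0, X=1, Z=2) weight 4/81
  … 4 more
Group by X:
  weight(X=0) = 1/27
  weight(X=1) = 4/27
  weight(X=2) = 1/27
Total weight = 1/27 + 4/27 + 1/27 = 2/9
P(X=0 | obs) = 1/27 / 2/9 = 1/6
P(X=1 | obs) = 4/27 / 2/9 = 2/3
P(X=2 | obs) = 1/27 / 2/9 = 1/6
argmax = 1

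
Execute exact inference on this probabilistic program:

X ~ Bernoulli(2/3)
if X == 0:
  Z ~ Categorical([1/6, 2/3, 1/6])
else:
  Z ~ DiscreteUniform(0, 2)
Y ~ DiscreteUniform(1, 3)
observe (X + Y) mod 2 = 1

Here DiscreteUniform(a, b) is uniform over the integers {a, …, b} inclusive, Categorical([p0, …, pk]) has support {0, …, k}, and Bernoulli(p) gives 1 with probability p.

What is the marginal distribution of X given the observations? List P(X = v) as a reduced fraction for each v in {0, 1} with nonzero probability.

Enumerate traces; 9 have nonzero weight after conditioning:
  (X=0, Z=0, Y=1) weight 1/54
  (X=0, Z=0, Y=3) weight 1/54
  (X=0, Z=1, Y=1) weight 2/27
  (X=0, Z=1, Y=3) weight 2/27
  (X=0, Z=2, Y=1) weight 1/54
  (X=0, Z=2, Y=3) weight 1/54
  (X=1, Z=0, Y=2) weight 2/27
  (X=1, Z=1, Y=2) weight 2/27
  … 1 more
Group by X:
  weight(X=0) = 2/9
  weight(X=1) = 2/9
Total weight = 2/9 + 2/9 = 4/9
P(X=0 | obs) = 2/9 / 4/9 = 1/2
P(X=1 | obs) = 2/9 / 4/9 = 1/2

P(X=0) = 1/2, P(X=1) = 1/2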